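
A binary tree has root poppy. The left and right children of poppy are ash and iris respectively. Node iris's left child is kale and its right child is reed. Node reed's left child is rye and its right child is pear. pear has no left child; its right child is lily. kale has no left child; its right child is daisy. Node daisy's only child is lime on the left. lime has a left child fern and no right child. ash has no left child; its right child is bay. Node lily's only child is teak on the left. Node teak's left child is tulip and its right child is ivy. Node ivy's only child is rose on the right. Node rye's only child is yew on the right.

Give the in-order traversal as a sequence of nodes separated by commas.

In-order visits the left subtree, then the node, then the right subtree.
At poppy: go left to ash.
  At ash: no left child.
  Visit ash.
  At ash: go right to bay.
    bay is a leaf — visit bay.
Visit poppy.
At poppy: go right to iris.
  At iris: go left to kale.
    At kale: no left child.
    Visit kale.
    At kale: go right to daisy.
      At daisy: go left to lime.
        At lime: go left to fern.
          fern is a leaf — visit fern.
        Visit lime.
        At lime: no right child.
      Visit daisy.
      At daisy: no right child.
  Visit iris.
  At iris: go right to reed.
    At reed: go left to rye.
      At rye: no left child.
      Visit rye.
      At rye: go right to yew.
        yew is a leaf — visit yew.
    Visit reed.
    At reed: go right to pear.
      At pear: no left child.
      Visit pear.
      At pear: go right to lily.
        At lily: go left to teak.
          At teak: go left to tulip.
            tulip is a leaf — visit tulip.
          Visit teak.
          At teak: go right to ivy.
            At ivy: no left child.
            Visit ivy.
            At ivy: go right to rose.
              rose is a leaf — visit rose.
        Visit lily.
        At lily: no right child.

ash, bay, poppy, kale, fern, lime, daisy, iris, rye, yew, reed, pear, tulip, teak, ivy, rose, lily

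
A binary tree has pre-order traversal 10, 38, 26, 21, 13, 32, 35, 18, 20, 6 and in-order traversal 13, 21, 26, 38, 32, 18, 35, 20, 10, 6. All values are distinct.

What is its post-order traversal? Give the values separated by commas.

The first element of pre-order is the root; it splits in-order into left and right subtrees.
Root 10: left subtree has 8 nodes {13, 21, 26, 38, 32, 18, 35, 20}, right has 1 {6}.
  Root 38: left subtree has 3 nodes {13, 21, 26}, right has 4 {32, 18, 35, 20}.
    Root 26: left subtree has 2 nodes {13, 21}, right has 0 { }.
      Root 21: left subtree has 1 node {13}, right has 0 { }.
    Root 32: left subtree has 0 nodes { }, right has 3 {18, 35, 20}.
      Root 35: left subtree has 1 node {18}, right has 1 {20}.

13, 21, 26, 18, 20, 35, 32, 38, 6, 10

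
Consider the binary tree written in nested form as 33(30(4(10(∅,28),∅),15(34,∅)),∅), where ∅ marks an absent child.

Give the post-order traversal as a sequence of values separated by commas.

28, 10, 4, 34, 15, 30, 33

Post-order visits the left subtree, then the right subtree, then the node.
At 33: go left to 30.
  At 30: go left to 4.
    At 4: go left to 10.
      At 10: no left child.
      At 10: go right to 28.
        28 is a leaf — visit 28.
      Visit 10.
    At 4: no right child.
    Visit 4.
  At 30: go right to 15.
    At 15: go left to 34.
      34 is a leaf — visit 34.
    At 15: no right child.
    Visit 15.
  Visit 30.
At 33: no right child.
Visit 33.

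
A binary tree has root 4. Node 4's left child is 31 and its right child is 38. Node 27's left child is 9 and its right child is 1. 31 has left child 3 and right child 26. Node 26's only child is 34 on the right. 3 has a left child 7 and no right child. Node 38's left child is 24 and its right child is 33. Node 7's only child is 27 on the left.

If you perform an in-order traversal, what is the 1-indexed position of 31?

6

In-order visits the left subtree, then the node, then the right subtree.
At 4: go left to 31.
  At 31: go left to 3.
    At 3: go left to 7.
      At 7: go left to 27.
        At 27: go left to 9.
          9 is a leaf — visit 9.
        Visit 27.
        At 27: go right to 1.
          1 is a leaf — visit 1.
      Visit 7.
      At 7: no right child.
    Visit 3.
    At 3: no right child.
  Visit 31.
  At 31: go right to 26.
    At 26: no left child.
    Visit 26.
    At 26: go right to 34.
      34 is a leaf — visit 34.
Visit 4.
At 4: go right to 38.
  At 38: go left to 24.
    24 is a leaf — visit 24.
  Visit 38.
  At 38: go right to 33.
    33 is a leaf — visit 33.
Full in-order sequence: 9, 27, 1, 7, 3, 31, 26, 34, 4, 24, 38, 33.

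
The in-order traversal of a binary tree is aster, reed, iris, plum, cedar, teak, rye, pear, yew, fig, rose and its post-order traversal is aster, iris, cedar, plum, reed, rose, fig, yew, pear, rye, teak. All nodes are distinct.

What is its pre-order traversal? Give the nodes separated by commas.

The last element of post-order is the root; it splits in-order into left and right subtrees.
Root teak: left subtree has 5 nodes {aster, reed, iris, plum, cedar}, right has 5 {rye, pear, yew, fig, rose}.
  Root reed: left subtree has 1 node {aster}, right has 3 {iris, plum, cedar}.
    Root plum: left subtree has 1 node {iris}, right has 1 {cedar}.
  Root rye: left subtree has 0 nodes { }, right has 4 {pear, yew, fig, rose}.
    Root pear: left subtree has 0 nodes { }, right has 3 {yew, fig, rose}.
      Root yew: left subtree has 0 nodes { }, right has 2 {fig, rose}.
        Root fig: left subtree has 0 nodes { }, right has 1 {rose}.

teak, reed, aster, plum, iris, cedar, rye, pear, yew, fig, rose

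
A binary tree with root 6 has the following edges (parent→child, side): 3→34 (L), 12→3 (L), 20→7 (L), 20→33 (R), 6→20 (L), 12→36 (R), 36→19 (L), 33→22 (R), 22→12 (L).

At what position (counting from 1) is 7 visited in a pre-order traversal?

Pre-order visits the node, then its left subtree, then its right subtree.
Visit 6.
At 6: go left to 20.
  Visit 20.
  At 20: go left to 7.
    7 is a leaf — visit 7.
  At 20: go right to 33.
    Visit 33.
    At 33: no left child.
    At 33: go right to 22.
      Visit 22.
      At 22: go left to 12.
        Visit 12.
        At 12: go left to 3.
          Visit 3.
          At 3: go left to 34.
            34 is a leaf — visit 34.
          At 3: no right child.
        At 12: go right to 36.
          Visit 36.
          At 36: go left to 19.
            19 is a leaf — visit 19.
          At 36: no right child.
      At 22: no right child.
At 6: no right child.
Full pre-order sequence: 6, 20, 7, 33, 22, 12, 3, 34, 36, 19.

3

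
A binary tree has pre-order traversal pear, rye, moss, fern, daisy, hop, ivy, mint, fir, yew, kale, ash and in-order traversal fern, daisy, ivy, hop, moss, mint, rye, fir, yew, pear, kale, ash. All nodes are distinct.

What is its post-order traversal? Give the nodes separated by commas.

The first element of pre-order is the root; it splits in-order into left and right subtrees.
Root pear: left subtree has 9 nodes {fern, daisy, ivy, hop, moss, mint, rye, fir, yew}, right has 2 {kale, ash}.
  Root rye: left subtree has 6 nodes {fern, daisy, ivy, hop, moss, mint}, right has 2 {fir, yew}.
    Root moss: left subtree has 4 nodes {fern, daisy, ivy, hop}, right has 1 {mint}.
      Root fern: left subtree has 0 nodes { }, right has 3 {daisy, ivy, hop}.
        Root daisy: left subtree has 0 nodes { }, right has 2 {ivy, hop}.
          Root hop: left subtree has 1 node {ivy}, right has 0 { }.
    Root fir: left subtree has 0 nodes { }, right has 1 {yew}.
  Root kale: left subtree has 0 nodes { }, right has 1 {ash}.

ivy, hop, daisy, fern, mint, moss, yew, fir, rye, ash, kale, pear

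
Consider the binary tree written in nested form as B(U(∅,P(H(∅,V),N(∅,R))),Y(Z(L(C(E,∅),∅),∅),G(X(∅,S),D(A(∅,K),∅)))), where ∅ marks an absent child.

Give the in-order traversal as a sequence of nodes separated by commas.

U, H, V, P, N, R, B, E, C, L, Z, Y, X, S, G, A, K, D

In-order visits the left subtree, then the node, then the right subtree.
At B: go left to U.
  At U: no left child.
  Visit U.
  At U: go right to P.
    At P: go left to H.
      At H: no left child.
      Visit H.
      At H: go right to V.
        V is a leaf — visit V.
    Visit P.
    At P: go right to N.
      At N: no left child.
      Visit N.
      At N: go right to R.
        R is a leaf — visit R.
Visit B.
At B: go right to Y.
  At Y: go left to Z.
    At Z: go left to L.
      At L: go left to C.
        At C: go left to E.
          E is a leaf — visit E.
        Visit C.
        At C: no right child.
      Visit L.
      At L: no right child.
    Visit Z.
    At Z: no right child.
  Visit Y.
  At Y: go right to G.
    At G: go left to X.
      At X: no left child.
      Visit X.
      At X: go right to S.
        S is a leaf — visit S.
    Visit G.
    At G: go right to D.
      At D: go left to A.
        At A: no left child.
        Visit A.
        At A: go right to K.
          K is a leaf — visit K.
      Visit D.
      At D: no right child.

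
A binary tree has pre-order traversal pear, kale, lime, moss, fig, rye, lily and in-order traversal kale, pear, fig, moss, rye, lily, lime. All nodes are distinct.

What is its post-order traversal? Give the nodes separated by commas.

The first element of pre-order is the root; it splits in-order into left and right subtrees.
Root pear: left subtree has 1 node {kale}, right has 5 {fig, moss, rye, lily, lime}.
  Root lime: left subtree has 4 nodes {fig, moss, rye, lily}, right has 0 { }.
    Root moss: left subtree has 1 node {fig}, right has 2 {rye, lily}.
      Root rye: left subtree has 0 nodes { }, right has 1 {lily}.

kale, fig, lily, rye, moss, lime, pear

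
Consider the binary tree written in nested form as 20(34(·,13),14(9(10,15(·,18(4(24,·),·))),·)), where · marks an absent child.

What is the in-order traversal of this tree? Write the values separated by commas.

34, 13, 20, 10, 9, 15, 24, 4, 18, 14

In-order visits the left subtree, then the node, then the right subtree.
At 20: go left to 34.
  At 34: no left child.
  Visit 34.
  At 34: go right to 13.
    13 is a leaf — visit 13.
Visit 20.
At 20: go right to 14.
  At 14: go left to 9.
    At 9: go left to 10.
      10 is a leaf — visit 10.
    Visit 9.
    At 9: go right to 15.
      At 15: no left child.
      Visit 15.
      At 15: go right to 18.
        At 18: go left to 4.
          At 4: go left to 24.
            24 is a leaf — visit 24.
          Visit 4.
          At 4: no right child.
        Visit 18.
        At 18: no right child.
  Visit 14.
  At 14: no right child.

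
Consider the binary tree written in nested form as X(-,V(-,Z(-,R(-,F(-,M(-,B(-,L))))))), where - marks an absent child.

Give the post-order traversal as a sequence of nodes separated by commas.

L, B, M, F, R, Z, V, X

Post-order visits the left subtree, then the right subtree, then the node.
At X: no left child.
At X: go right to V.
  At V: no left child.
  At V: go right to Z.
    At Z: no left child.
    At Z: go right to R.
      At R: no left child.
      At R: go right to F.
        At F: no left child.
        At F: go right to M.
          At M: no left child.
          At M: go right to B.
            At B: no left child.
            At B: go right to L.
              L is a leaf — visit L.
            Visit B.
          Visit M.
        Visit F.
      Visit R.
    Visit Z.
  Visit V.
Visit X.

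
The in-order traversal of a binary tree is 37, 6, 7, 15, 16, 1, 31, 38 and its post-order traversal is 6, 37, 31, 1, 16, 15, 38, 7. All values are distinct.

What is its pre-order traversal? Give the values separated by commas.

The last element of post-order is the root; it splits in-order into left and right subtrees.
Root 7: left subtree has 2 nodes {37, 6}, right has 5 {15, 16, 1, 31, 38}.
  Root 37: left subtree has 0 nodes { }, right has 1 {6}.
  Root 38: left subtree has 4 nodes {15, 16, 1, 31}, right has 0 { }.
    Root 15: left subtree has 0 nodes { }, right has 3 {16, 1, 31}.
      Root 16: left subtree has 0 nodes { }, right has 2 {1, 31}.
        Root 1: left subtree has 0 nodes { }, right has 1 {31}.

7, 37, 6, 38, 15, 16, 1, 31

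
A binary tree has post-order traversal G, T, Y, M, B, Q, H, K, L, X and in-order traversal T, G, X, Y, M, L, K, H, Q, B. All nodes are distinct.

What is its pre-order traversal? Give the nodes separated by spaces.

The last element of post-order is the root; it splits in-order into left and right subtrees.
Root X: left subtree has 2 nodes {T, G}, right has 7 {Y, M, L, K, H, Q, B}.
  Root T: left subtree has 0 nodes { }, right has 1 {G}.
  Root L: left subtree has 2 nodes {Y, M}, right has 4 {K, H, Q, B}.
    Root M: left subtree has 1 node {Y}, right has 0 { }.
    Root K: left subtree has 0 nodes { }, right has 3 {H, Q, B}.
      Root H: left subtree has 0 nodes { }, right has 2 {Q, B}.
        Root Q: left subtree has 0 nodes { }, right has 1 {B}.

X T G L M Y K H Q B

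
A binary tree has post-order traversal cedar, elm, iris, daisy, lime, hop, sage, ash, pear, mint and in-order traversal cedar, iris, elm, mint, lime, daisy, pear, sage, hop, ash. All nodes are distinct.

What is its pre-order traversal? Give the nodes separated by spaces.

The last element of post-order is the root; it splits in-order into left and right subtrees.
Root mint: left subtree has 3 nodes {cedar, iris, elm}, right has 6 {lime, daisy, pear, sage, hop, ash}.
  Root iris: left subtree has 1 node {cedar}, right has 1 {elm}.
  Root pear: left subtree has 2 nodes {lime, daisy}, right has 3 {sage, hop, ash}.
    Root lime: left subtree has 0 nodes { }, right has 1 {daisy}.
    Root ash: left subtree has 2 nodes {sage, hop}, right has 0 { }.
      Root sage: left subtree has 0 nodes { }, right has 1 {hop}.

mint iris cedar elm pear lime daisy ash sage hop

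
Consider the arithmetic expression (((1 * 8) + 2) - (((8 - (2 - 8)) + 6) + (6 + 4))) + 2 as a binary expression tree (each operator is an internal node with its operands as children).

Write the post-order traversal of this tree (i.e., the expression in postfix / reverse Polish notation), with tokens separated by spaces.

1 8 * 2 + 8 2 8 - - 6 + 6 4 + + - 2 +

Post-order on an expression tree gives postfix notation: for each operator, emit left operand, right operand, then the operator.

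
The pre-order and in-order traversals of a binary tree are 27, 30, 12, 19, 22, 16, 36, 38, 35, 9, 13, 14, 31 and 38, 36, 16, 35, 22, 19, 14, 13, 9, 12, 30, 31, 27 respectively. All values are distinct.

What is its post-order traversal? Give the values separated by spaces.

38 36 35 16 22 14 13 9 19 12 31 30 27

The first element of pre-order is the root; it splits in-order into left and right subtrees.
Root 27: left subtree has 12 nodes {38, 36, 16, 35, 22, 19, 14, 13, 9, 12, 30, 31}, right has 0 { }.
  Root 30: left subtree has 10 nodes {38, 36, 16, 35, 22, 19, 14, 13, 9, 12}, right has 1 {31}.
    Root 12: left subtree has 9 nodes {38, 36, 16, 35, 22, 19, 14, 13, 9}, right has 0 { }.
      Root 19: left subtree has 5 nodes {38, 36, 16, 35, 22}, right has 3 {14, 13, 9}.
        Root 22: left subtree has 4 nodes {38, 36, 16, 35}, right has 0 { }.
          Root 16: left subtree has 2 nodes {38, 36}, right has 1 {35}.
            Root 36: left subtree has 1 node {38}, right has 0 { }.
        Root 9: left subtree has 2 nodes {14, 13}, right has 0 { }.
          Root 13: left subtree has 1 node {14}, right has 0 { }.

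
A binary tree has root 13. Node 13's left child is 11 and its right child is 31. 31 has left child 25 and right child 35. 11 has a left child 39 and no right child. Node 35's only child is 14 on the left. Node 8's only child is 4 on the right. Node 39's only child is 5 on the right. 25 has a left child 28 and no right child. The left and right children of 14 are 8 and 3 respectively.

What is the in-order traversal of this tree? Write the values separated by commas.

In-order visits the left subtree, then the node, then the right subtree.
At 13: go left to 11.
  At 11: go left to 39.
    At 39: no left child.
    Visit 39.
    At 39: go right to 5.
      5 is a leaf — visit 5.
  Visit 11.
  At 11: no right child.
Visit 13.
At 13: go right to 31.
  At 31: go left to 25.
    At 25: go left to 28.
      28 is a leaf — visit 28.
    Visit 25.
    At 25: no right child.
  Visit 31.
  At 31: go right to 35.
    At 35: go left to 14.
      At 14: go left to 8.
        At 8: no left child.
        Visit 8.
        At 8: go right to 4.
          4 is a leaf — visit 4.
      Visit 14.
      At 14: go right to 3.
        3 is a leaf — visit 3.
    Visit 35.
    At 35: no right child.

39, 5, 11, 13, 28, 25, 31, 8, 4, 14, 3, 35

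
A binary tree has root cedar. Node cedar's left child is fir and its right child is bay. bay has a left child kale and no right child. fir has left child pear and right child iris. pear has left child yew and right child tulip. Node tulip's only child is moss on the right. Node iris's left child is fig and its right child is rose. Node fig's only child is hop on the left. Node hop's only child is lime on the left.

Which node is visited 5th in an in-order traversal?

fir

In-order visits the left subtree, then the node, then the right subtree.
At cedar: go left to fir.
  At fir: go left to pear.
    At pear: go left to yew.
      yew is a leaf — visit yew.
    Visit pear.
    At pear: go right to tulip.
      At tulip: no left child.
      Visit tulip.
      At tulip: go right to moss.
        moss is a leaf — visit moss.
  Visit fir.
  At fir: go right to iris.
    At iris: go left to fig.
      At fig: go left to hop.
        At hop: go left to lime.
          lime is a leaf — visit lime.
        Visit hop.
        At hop: no right child.
      Visit fig.
      At fig: no right child.
    Visit iris.
    At iris: go right to rose.
      rose is a leaf — visit rose.
Visit cedar.
At cedar: go right to bay.
  At bay: go left to kale.
    kale is a leaf — visit kale.
  Visit bay.
  At bay: no right child.
Full in-order sequence: yew, pear, tulip, moss, fir, lime, hop, fig, iris, rose, cedar, kale, bay.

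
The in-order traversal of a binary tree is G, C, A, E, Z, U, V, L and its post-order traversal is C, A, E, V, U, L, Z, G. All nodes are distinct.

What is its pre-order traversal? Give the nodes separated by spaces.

G Z E A C L U V

The last element of post-order is the root; it splits in-order into left and right subtrees.
Root G: left subtree has 0 nodes { }, right has 7 {C, A, E, Z, U, V, L}.
  Root Z: left subtree has 3 nodes {C, A, E}, right has 3 {U, V, L}.
    Root E: left subtree has 2 nodes {C, A}, right has 0 { }.
      Root A: left subtree has 1 node {C}, right has 0 { }.
    Root L: left subtree has 2 nodes {U, V}, right has 0 { }.
      Root U: left subtree has 0 nodes { }, right has 1 {V}.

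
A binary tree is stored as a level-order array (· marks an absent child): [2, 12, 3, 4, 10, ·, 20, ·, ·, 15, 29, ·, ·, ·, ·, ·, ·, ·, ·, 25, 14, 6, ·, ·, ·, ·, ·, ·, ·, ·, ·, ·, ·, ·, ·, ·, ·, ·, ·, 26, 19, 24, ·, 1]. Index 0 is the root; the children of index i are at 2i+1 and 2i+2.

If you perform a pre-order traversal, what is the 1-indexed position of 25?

6

Pre-order visits the node, then its left subtree, then its right subtree.
Visit 2.
At 2: go left to 12.
  Visit 12.
  At 12: go left to 4.
    4 is a leaf — visit 4.
  At 12: go right to 10.
    Visit 10.
    At 10: go left to 15.
      Visit 15.
      At 15: go left to 25.
        Visit 25.
        At 25: go left to 26.
          26 is a leaf — visit 26.
        At 25: go right to 19.
          19 is a leaf — visit 19.
      At 15: go right to 14.
        Visit 14.
        At 14: go left to 24.
          24 is a leaf — visit 24.
        At 14: no right child.
    At 10: go right to 29.
      Visit 29.
      At 29: go left to 6.
        Visit 6.
        At 6: go left to 1.
          1 is a leaf — visit 1.
        At 6: no right child.
      At 29: no right child.
At 2: go right to 3.
  Visit 3.
  At 3: no left child.
  At 3: go right to 20.
    20 is a leaf — visit 20.
Full pre-order sequence: 2, 12, 4, 10, 15, 25, 26, 19, 14, 24, 29, 6, 1, 3, 20.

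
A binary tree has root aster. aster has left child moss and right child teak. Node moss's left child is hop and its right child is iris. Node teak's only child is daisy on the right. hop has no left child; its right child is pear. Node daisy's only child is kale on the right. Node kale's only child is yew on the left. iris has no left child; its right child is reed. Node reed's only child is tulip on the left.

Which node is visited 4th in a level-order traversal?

hop

Level-order visits nodes level by level from the root, left to right within each level.
Level 0: aster
Level 1: moss, teak
Level 2: hop, iris, daisy
Level 3: pear, reed, kale
Level 4: tulip, yew
Full level-order sequence: aster, moss, teak, hop, iris, daisy, pear, reed, kale, tulip, yew.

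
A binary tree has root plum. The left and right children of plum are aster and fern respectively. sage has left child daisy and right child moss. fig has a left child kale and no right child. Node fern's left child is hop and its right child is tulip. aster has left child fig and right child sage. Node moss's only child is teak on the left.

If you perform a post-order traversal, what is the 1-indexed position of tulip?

9

Post-order visits the left subtree, then the right subtree, then the node.
At plum: go left to aster.
  At aster: go left to fig.
    At fig: go left to kale.
      kale is a leaf — visit kale.
    At fig: no right child.
    Visit fig.
  At aster: go right to sage.
    At sage: go left to daisy.
      daisy is a leaf — visit daisy.
    At sage: go right to moss.
      At moss: go left to teak.
        teak is a leaf — visit teak.
      At moss: no right child.
      Visit moss.
    Visit sage.
  Visit aster.
At plum: go right to fern.
  At fern: go left to hop.
    hop is a leaf — visit hop.
  At fern: go right to tulip.
    tulip is a leaf — visit tulip.
  Visit fern.
Visit plum.
Full post-order sequence: kale, fig, daisy, teak, moss, sage, aster, hop, tulip, fern, plum.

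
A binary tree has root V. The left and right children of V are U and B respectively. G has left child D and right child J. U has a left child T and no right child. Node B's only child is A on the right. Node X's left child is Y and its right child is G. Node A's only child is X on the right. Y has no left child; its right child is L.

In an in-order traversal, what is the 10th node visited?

In-order visits the left subtree, then the node, then the right subtree.
At V: go left to U.
  At U: go left to T.
    T is a leaf — visit T.
  Visit U.
  At U: no right child.
Visit V.
At V: go right to B.
  At B: no left child.
  Visit B.
  At B: go right to A.
    At A: no left child.
    Visit A.
    At A: go right to X.
      At X: go left to Y.
        At Y: no left child.
        Visit Y.
        At Y: go right to L.
          L is a leaf — visit L.
      Visit X.
      At X: go right to G.
        At G: go left to D.
          D is a leaf — visit D.
        Visit G.
        At G: go right to J.
          J is a leaf — visit J.
Full in-order sequence: T, U, V, B, A, Y, L, X, D, G, J.

G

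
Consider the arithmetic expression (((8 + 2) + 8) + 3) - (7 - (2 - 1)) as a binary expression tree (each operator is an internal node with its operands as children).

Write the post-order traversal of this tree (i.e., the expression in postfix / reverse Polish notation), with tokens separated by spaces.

8 2 + 8 + 3 + 7 2 1 - - -

Post-order on an expression tree gives postfix notation: for each operator, emit left operand, right operand, then the operator.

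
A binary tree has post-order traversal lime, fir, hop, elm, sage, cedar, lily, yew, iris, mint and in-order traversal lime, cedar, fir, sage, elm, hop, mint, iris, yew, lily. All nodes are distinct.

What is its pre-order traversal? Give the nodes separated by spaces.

The last element of post-order is the root; it splits in-order into left and right subtrees.
Root mint: left subtree has 6 nodes {lime, cedar, fir, sage, elm, hop}, right has 3 {iris, yew, lily}.
  Root cedar: left subtree has 1 node {lime}, right has 4 {fir, sage, elm, hop}.
    Root sage: left subtree has 1 node {fir}, right has 2 {elm, hop}.
      Root elm: left subtree has 0 nodes { }, right has 1 {hop}.
  Root iris: left subtree has 0 nodes { }, right has 2 {yew, lily}.
    Root yew: left subtree has 0 nodes { }, right has 1 {lily}.

mint cedar lime sage fir elm hop iris yew lily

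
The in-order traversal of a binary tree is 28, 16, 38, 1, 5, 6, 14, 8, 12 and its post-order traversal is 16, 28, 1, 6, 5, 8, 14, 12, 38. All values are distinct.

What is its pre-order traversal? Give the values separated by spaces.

The last element of post-order is the root; it splits in-order into left and right subtrees.
Root 38: left subtree has 2 nodes {28, 16}, right has 6 {1, 5, 6, 14, 8, 12}.
  Root 28: left subtree has 0 nodes { }, right has 1 {16}.
  Root 12: left subtree has 5 nodes {1, 5, 6, 14, 8}, right has 0 { }.
    Root 14: left subtree has 3 nodes {1, 5, 6}, right has 1 {8}.
      Root 5: left subtree has 1 node {1}, right has 1 {6}.

38 28 16 12 14 5 1 6 8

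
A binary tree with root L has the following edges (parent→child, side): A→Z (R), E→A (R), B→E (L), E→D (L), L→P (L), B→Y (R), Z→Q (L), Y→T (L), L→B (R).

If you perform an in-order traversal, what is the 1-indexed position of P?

In-order visits the left subtree, then the node, then the right subtree.
At L: go left to P.
  P is a leaf — visit P.
Visit L.
At L: go right to B.
  At B: go left to E.
    At E: go left to D.
      D is a leaf — visit D.
    Visit E.
    At E: go right to A.
      At A: no left child.
      Visit A.
      At A: go right to Z.
        At Z: go left to Q.
          Q is a leaf — visit Q.
        Visit Z.
        At Z: no right child.
  Visit B.
  At B: go right to Y.
    At Y: go left to T.
      T is a leaf — visit T.
    Visit Y.
    At Y: no right child.
Full in-order sequence: P, L, D, E, A, Q, Z, B, T, Y.

1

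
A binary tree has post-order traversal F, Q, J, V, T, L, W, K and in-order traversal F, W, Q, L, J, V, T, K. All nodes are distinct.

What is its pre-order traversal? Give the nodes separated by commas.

K, W, F, L, Q, T, V, J

The last element of post-order is the root; it splits in-order into left and right subtrees.
Root K: left subtree has 7 nodes {F, W, Q, L, J, V, T}, right has 0 { }.
  Root W: left subtree has 1 node {F}, right has 5 {Q, L, J, V, T}.
    Root L: left subtree has 1 node {Q}, right has 3 {J, V, T}.
      Root T: left subtree has 2 nodes {J, V}, right has 0 { }.
        Root V: left subtree has 1 node {J}, right has 0 { }.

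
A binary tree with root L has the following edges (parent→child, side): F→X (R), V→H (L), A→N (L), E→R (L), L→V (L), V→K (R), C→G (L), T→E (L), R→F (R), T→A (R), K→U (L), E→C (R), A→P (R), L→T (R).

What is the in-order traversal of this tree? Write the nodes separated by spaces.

In-order visits the left subtree, then the node, then the right subtree.
At L: go left to V.
  At V: go left to H.
    H is a leaf — visit H.
  Visit V.
  At V: go right to K.
    At K: go left to U.
      U is a leaf — visit U.
    Visit K.
    At K: no right child.
Visit L.
At L: go right to T.
  At T: go left to E.
    At E: go left to R.
      At R: no left child.
      Visit R.
      At R: go right to F.
        At F: no left child.
        Visit F.
        At F: go right to X.
          X is a leaf — visit X.
    Visit E.
    At E: go right to C.
      At C: go left to G.
        G is a leaf — visit G.
      Visit C.
      At C: no right child.
  Visit T.
  At T: go right to A.
    At A: go left to N.
      N is a leaf — visit N.
    Visit A.
    At A: go right to P.
      P is a leaf — visit P.

H V U K L R F X E G C T N A P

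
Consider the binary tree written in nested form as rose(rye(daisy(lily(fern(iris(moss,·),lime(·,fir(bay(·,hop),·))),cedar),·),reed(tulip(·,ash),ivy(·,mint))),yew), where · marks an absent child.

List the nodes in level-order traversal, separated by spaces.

Level-order visits nodes level by level from the root, left to right within each level.
Level 0: rose
Level 1: rye, yew
Level 2: daisy, reed
Level 3: lily, tulip, ivy
Level 4: fern, cedar, ash, mint
Level 5: iris, lime
Level 6: moss, fir
Level 7: bay
Level 8: hop

rose rye yew daisy reed lily tulip ivy fern cedar ash mint iris lime moss fir bay hop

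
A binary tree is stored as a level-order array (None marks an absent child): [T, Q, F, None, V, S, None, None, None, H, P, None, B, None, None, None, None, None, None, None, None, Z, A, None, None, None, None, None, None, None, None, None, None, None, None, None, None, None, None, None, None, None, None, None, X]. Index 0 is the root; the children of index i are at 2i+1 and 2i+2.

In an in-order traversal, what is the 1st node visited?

In-order visits the left subtree, then the node, then the right subtree.
At T: go left to Q.
  At Q: no left child.
  Visit Q.
  At Q: go right to V.
    At V: go left to H.
      H is a leaf — visit H.
    Visit V.
    At V: go right to P.
      At P: go left to Z.
        At Z: no left child.
        Visit Z.
        At Z: go right to X.
          X is a leaf — visit X.
      Visit P.
      At P: go right to A.
        A is a leaf — visit A.
Visit T.
At T: go right to F.
  At F: go left to S.
    At S: no left child.
    Visit S.
    At S: go right to B.
      B is a leaf — visit B.
  Visit F.
  At F: no right child.
Full in-order sequence: Q, H, V, Z, X, P, A, T, S, B, F.

Q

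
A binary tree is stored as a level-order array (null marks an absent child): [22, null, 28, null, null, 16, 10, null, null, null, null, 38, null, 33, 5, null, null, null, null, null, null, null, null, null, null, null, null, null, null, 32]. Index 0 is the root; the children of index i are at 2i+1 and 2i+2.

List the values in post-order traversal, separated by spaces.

38 16 33 32 5 10 28 22

Post-order visits the left subtree, then the right subtree, then the node.
At 22: no left child.
At 22: go right to 28.
  At 28: go left to 16.
    At 16: go left to 38.
      38 is a leaf — visit 38.
    At 16: no right child.
    Visit 16.
  At 28: go right to 10.
    At 10: go left to 33.
      33 is a leaf — visit 33.
    At 10: go right to 5.
      At 5: go left to 32.
        32 is a leaf — visit 32.
      At 5: no right child.
      Visit 5.
    Visit 10.
  Visit 28.
Visit 22.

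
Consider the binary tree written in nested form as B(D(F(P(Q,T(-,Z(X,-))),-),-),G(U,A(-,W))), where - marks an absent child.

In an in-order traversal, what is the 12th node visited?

W

In-order visits the left subtree, then the node, then the right subtree.
At B: go left to D.
  At D: go left to F.
    At F: go left to P.
      At P: go left to Q.
        Q is a leaf — visit Q.
      Visit P.
      At P: go right to T.
        At T: no left child.
        Visit T.
        At T: go right to Z.
          At Z: go left to X.
            X is a leaf — visit X.
          Visit Z.
          At Z: no right child.
    Visit F.
    At F: no right child.
  Visit D.
  At D: no right child.
Visit B.
At B: go right to G.
  At G: go left to U.
    U is a leaf — visit U.
  Visit G.
  At G: go right to A.
    At A: no left child.
    Visit A.
    At A: go right to W.
      W is a leaf — visit W.
Full in-order sequence: Q, P, T, X, Z, F, D, B, U, G, A, W.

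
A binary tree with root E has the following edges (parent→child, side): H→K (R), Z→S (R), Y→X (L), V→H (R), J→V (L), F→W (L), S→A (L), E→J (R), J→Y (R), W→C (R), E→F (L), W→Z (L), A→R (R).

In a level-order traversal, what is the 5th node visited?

Level-order visits nodes level by level from the root, left to right within each level.
Level 0: E
Level 1: F, J
Level 2: W, V, Y
Level 3: Z, C, H, X
Level 4: S, K
Level 5: A
Level 6: R
Full level-order sequence: E, F, J, W, V, Y, Z, C, H, X, S, K, A, R.

V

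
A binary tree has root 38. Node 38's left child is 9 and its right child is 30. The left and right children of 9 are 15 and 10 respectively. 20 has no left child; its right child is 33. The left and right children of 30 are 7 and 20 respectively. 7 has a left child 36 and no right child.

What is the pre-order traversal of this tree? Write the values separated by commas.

38, 9, 15, 10, 30, 7, 36, 20, 33

Pre-order visits the node, then its left subtree, then its right subtree.
Visit 38.
At 38: go left to 9.
  Visit 9.
  At 9: go left to 15.
    15 is a leaf — visit 15.
  At 9: go right to 10.
    10 is a leaf — visit 10.
At 38: go right to 30.
  Visit 30.
  At 30: go left to 7.
    Visit 7.
    At 7: go left to 36.
      36 is a leaf — visit 36.
    At 7: no right child.
  At 30: go right to 20.
    Visit 20.
    At 20: no left child.
    At 20: go right to 33.
      33 is a leaf — visit 33.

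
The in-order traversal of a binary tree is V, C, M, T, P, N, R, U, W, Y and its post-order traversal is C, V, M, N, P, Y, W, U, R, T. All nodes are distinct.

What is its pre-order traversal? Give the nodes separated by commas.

The last element of post-order is the root; it splits in-order into left and right subtrees.
Root T: left subtree has 3 nodes {V, C, M}, right has 6 {P, N, R, U, W, Y}.
  Root M: left subtree has 2 nodes {V, C}, right has 0 { }.
    Root V: left subtree has 0 nodes { }, right has 1 {C}.
  Root R: left subtree has 2 nodes {P, N}, right has 3 {U, W, Y}.
    Root P: left subtree has 0 nodes { }, right has 1 {N}.
    Root U: left subtree has 0 nodes { }, right has 2 {W, Y}.
      Root W: left subtree has 0 nodes { }, right has 1 {Y}.

T, M, V, C, R, P, N, U, W, Y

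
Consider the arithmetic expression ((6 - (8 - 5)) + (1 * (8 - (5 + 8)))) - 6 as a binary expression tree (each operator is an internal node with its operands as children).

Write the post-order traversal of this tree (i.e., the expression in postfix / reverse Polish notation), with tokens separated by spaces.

6 8 5 - - 1 8 5 8 + - * + 6 -

Post-order on an expression tree gives postfix notation: for each operator, emit left operand, right operand, then the operator.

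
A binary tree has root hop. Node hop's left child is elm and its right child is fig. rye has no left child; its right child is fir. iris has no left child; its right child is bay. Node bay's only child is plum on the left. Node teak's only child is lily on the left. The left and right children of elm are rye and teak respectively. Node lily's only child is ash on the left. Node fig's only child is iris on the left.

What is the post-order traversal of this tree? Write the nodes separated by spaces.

Post-order visits the left subtree, then the right subtree, then the node.
At hop: go left to elm.
  At elm: go left to rye.
    At rye: no left child.
    At rye: go right to fir.
      fir is a leaf — visit fir.
    Visit rye.
  At elm: go right to teak.
    At teak: go left to lily.
      At lily: go left to ash.
        ash is a leaf — visit ash.
      At lily: no right child.
      Visit lily.
    At teak: no right child.
    Visit teak.
  Visit elm.
At hop: go right to fig.
  At fig: go left to iris.
    At iris: no left child.
    At iris: go right to bay.
      At bay: go left to plum.
        plum is a leaf — visit plum.
      At bay: no right child.
      Visit bay.
    Visit iris.
  At fig: no right child.
  Visit fig.
Visit hop.

fir rye ash lily teak elm plum bay iris fig hop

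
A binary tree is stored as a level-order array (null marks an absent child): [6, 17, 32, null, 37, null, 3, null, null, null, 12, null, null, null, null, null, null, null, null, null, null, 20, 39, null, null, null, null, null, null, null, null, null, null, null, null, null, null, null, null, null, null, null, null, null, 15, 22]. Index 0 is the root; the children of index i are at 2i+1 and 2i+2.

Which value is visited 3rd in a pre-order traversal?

Pre-order visits the node, then its left subtree, then its right subtree.
Visit 6.
At 6: go left to 17.
  Visit 17.
  At 17: no left child.
  At 17: go right to 37.
    Visit 37.
    At 37: no left child.
    At 37: go right to 12.
      Visit 12.
      At 12: go left to 20.
        Visit 20.
        At 20: no left child.
        At 20: go right to 15.
          15 is a leaf — visit 15.
      At 12: go right to 39.
        Visit 39.
        At 39: go left to 22.
          22 is a leaf — visit 22.
        At 39: no right child.
At 6: go right to 32.
  Visit 32.
  At 32: no left child.
  At 32: go right to 3.
    3 is a leaf — visit 3.
Full pre-order sequence: 6, 17, 37, 12, 20, 15, 39, 22, 32, 3.

37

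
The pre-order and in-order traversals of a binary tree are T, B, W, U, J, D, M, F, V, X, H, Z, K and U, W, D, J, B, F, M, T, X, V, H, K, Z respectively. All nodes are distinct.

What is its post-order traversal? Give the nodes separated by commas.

The first element of pre-order is the root; it splits in-order into left and right subtrees.
Root T: left subtree has 7 nodes {U, W, D, J, B, F, M}, right has 5 {X, V, H, K, Z}.
  Root B: left subtree has 4 nodes {U, W, D, J}, right has 2 {F, M}.
    Root W: left subtree has 1 node {U}, right has 2 {D, J}.
      Root J: left subtree has 1 node {D}, right has 0 { }.
    Root M: left subtree has 1 node {F}, right has 0 { }.
  Root V: left subtree has 1 node {X}, right has 3 {H, K, Z}.
    Root H: left subtree has 0 nodes { }, right has 2 {K, Z}.
      Root Z: left subtree has 1 node {K}, right has 0 { }.

U, D, J, W, F, M, B, X, K, Z, H, V, T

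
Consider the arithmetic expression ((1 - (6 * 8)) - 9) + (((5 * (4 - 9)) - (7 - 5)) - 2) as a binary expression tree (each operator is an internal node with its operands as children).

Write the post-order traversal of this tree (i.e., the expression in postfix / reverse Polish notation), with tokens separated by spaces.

1 6 8 * - 9 - 5 4 9 - * 7 5 - - 2 - +

Post-order on an expression tree gives postfix notation: for each operator, emit left operand, right operand, then the operator.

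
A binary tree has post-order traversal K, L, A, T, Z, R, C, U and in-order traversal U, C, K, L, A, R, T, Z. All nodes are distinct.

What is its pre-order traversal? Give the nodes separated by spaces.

U C R A L K Z T

The last element of post-order is the root; it splits in-order into left and right subtrees.
Root U: left subtree has 0 nodes { }, right has 7 {C, K, L, A, R, T, Z}.
  Root C: left subtree has 0 nodes { }, right has 6 {K, L, A, R, T, Z}.
    Root R: left subtree has 3 nodes {K, L, A}, right has 2 {T, Z}.
      Root A: left subtree has 2 nodes {K, L}, right has 0 { }.
        Root L: left subtree has 1 node {K}, right has 0 { }.
      Root Z: left subtree has 1 node {T}, right has 0 { }.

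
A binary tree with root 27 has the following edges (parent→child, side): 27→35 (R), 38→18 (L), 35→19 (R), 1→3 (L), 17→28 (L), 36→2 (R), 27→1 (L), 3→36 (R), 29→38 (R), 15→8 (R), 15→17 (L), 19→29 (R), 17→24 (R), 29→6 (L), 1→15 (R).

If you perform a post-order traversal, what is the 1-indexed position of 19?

Post-order visits the left subtree, then the right subtree, then the node.
At 27: go left to 1.
  At 1: go left to 3.
    At 3: no left child.
    At 3: go right to 36.
      At 36: no left child.
      At 36: go right to 2.
        2 is a leaf — visit 2.
      Visit 36.
    Visit 3.
  At 1: go right to 15.
    At 15: go left to 17.
      At 17: go left to 28.
        28 is a leaf — visit 28.
      At 17: go right to 24.
        24 is a leaf — visit 24.
      Visit 17.
    At 15: go right to 8.
      8 is a leaf — visit 8.
    Visit 15.
  Visit 1.
At 27: go right to 35.
  At 35: no left child.
  At 35: go right to 19.
    At 19: no left child.
    At 19: go right to 29.
      At 29: go left to 6.
        6 is a leaf — visit 6.
      At 29: go right to 38.
        At 38: go left to 18.
          18 is a leaf — visit 18.
        At 38: no right child.
        Visit 38.
      Visit 29.
    Visit 19.
  Visit 35.
Visit 27.
Full post-order sequence: 2, 36, 3, 28, 24, 17, 8, 15, 1, 6, 18, 38, 29, 19, 35, 27.

14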